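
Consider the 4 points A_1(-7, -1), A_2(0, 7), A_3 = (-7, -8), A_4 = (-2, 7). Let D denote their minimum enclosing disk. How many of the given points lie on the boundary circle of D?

2

By Welzl's lemma the MEC is supported by two points (diametrically opposite) or three points (on a circumcircle).
The farthest pair is A_2–A_3 with squared distance 274. The circle on this segment as diameter has centre (-3.5, -0.5) and r² = 274/4 = 68.5.
Check A_1: distance² to centre = 12.5 ≤ 68.5, so it lies inside.
All remaining points lie in this disk, and no smaller disk contains both endpoints, so this is the minimum enclosing circle.
The points at distance exactly r from the centre are A_2, A_3 — 2 points.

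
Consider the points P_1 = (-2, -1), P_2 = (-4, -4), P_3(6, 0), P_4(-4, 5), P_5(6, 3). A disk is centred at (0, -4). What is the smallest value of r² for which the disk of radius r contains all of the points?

The required radius is the distance from (0, -4) to the farthest point.
Squared distances: 13, 16, 52, 97, 85.
Maximum is 97, attained at P_4.

97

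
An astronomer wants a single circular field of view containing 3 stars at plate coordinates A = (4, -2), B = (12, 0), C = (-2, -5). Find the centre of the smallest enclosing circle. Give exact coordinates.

(5, -2.5)

Side lengths²: AB² = 68, AC² = 45, BC² = 221.
Since BC² = 221 ≥ 68 + 45 = 113, the angle opposite BC is not acute, so the smallest enclosing circle has BC as diameter.
Centre = midpoint of BC = (5, -2.5), r² = 221/4 = 55.25.
Centre = (5, -2.5).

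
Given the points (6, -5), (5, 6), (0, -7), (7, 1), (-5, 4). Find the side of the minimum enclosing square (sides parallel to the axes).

The bounding box has width 12 and height 13.
An axis-aligned square enclosing the set must have side ≥ max(width, height).
So the minimum side is max(12, 13) = 13.

13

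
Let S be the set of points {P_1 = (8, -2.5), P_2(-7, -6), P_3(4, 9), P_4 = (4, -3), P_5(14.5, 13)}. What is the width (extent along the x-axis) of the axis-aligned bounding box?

max x = 14.5, min x = -7, so width = 21.5.

21.5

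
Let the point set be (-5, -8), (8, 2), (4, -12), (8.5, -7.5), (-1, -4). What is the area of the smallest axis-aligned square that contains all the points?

The bounding box has width 13.5 and height 14.
An axis-aligned square enclosing the set must have side ≥ max(width, height).
So the minimum side is max(13.5, 14) = 14.
Area = 14² = 196.

196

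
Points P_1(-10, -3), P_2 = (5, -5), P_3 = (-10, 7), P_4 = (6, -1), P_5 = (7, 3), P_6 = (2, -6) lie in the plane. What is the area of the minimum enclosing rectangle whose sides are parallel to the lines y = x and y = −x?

310.5

In coordinates u = x + y, v = x − y the rectangle is axis-aligned; the map (x,y)→(u,v) scales areas by 2.
u-values: -13, 0, -3, 5, 10, -4; range = 10 − (-13) = 23.
v-values: -7, 10, -17, 7, 4, 8; range = 10 − (-17) = 27.
Area = (23 × 27) / 2 = 310.5.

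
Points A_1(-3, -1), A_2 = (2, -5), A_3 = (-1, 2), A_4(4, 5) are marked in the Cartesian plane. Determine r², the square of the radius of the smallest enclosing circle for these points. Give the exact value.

The minimum enclosing circle is determined by three boundary points: A_1, A_2, A_4.
Their circumcentre is (119/58, 11/58) with r² = 45305/1682.
The farthest remaining point A_3 is at distance² 21177/1682 ≤ 45305/1682.

45305/1682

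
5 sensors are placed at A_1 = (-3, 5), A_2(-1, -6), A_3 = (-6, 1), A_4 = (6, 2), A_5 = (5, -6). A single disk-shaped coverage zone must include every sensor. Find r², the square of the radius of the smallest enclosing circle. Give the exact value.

The minimum enclosing circle of a finite set is fixed by two of the points (as a diameter) or three (as a circumcircle).
The minimum enclosing circle is determined by three boundary points: A_1, A_3, A_5.
Their circumcentre is (15/26, -21/26) with r² = 15725/338.
The farthest remaining point A_4 is at distance² 12605/338 ≤ 15725/338.

15725/338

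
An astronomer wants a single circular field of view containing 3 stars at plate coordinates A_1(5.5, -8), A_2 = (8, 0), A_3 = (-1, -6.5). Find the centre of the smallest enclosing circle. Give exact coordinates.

Side lengths²: A_1A_2² = 70.25, A_1A_3² = 44.5, A_2A_3² = 123.25.
Since A_2A_3² = 123.25 ≥ 70.25 + 44.5 = 114.75, the angle opposite A_2A_3 is not acute, so the smallest enclosing circle has A_2A_3 as diameter.
Centre = midpoint of A_2A_3 = (3.5, -3.25), r² = 123.25/4 = 30.8125.
Centre = (3.5, -3.25).

(3.5, -3.25)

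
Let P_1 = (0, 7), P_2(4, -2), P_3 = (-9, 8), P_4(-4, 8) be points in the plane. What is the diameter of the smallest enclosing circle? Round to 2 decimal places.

The minimum enclosing circle of a finite set is fixed by two of the points (as a diameter) or three (as a circumcircle).
The farthest pair is P_2–P_3 with squared distance 269. The circle on this segment as diameter has centre (-2.5, 3) and r² = 269/4 = 67.25.
Check P_1: distance² to centre = 22.25 ≤ 67.25, so it lies inside.
All remaining points lie in this disk, and no smaller disk contains both endpoints, so this is the minimum enclosing circle.
Diameter = 2r = 2√(67.25) ≈ 16.40.

16.40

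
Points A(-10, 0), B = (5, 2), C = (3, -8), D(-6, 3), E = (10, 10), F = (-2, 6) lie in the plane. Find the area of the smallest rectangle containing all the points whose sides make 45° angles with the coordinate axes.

315

In coordinates u = x + y, v = x − y the rectangle is axis-aligned; the map (x,y)→(u,v) scales areas by 2.
u-values: -10, 7, -5, -3, 20, 4; range = 20 − (-10) = 30.
v-values: -10, 3, 11, -9, 0, -8; range = 11 − (-10) = 21.
Area = (30 × 21) / 2 = 315.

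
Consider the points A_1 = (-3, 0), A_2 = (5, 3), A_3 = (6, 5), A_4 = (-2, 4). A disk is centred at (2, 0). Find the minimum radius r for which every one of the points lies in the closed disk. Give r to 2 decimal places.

6.40

The required radius is the distance from (2, 0) to the farthest point.
Squared distances: 25, 18, 41, 32.
Maximum is 41, attained at A_3.
r = √41 ≈ 6.40.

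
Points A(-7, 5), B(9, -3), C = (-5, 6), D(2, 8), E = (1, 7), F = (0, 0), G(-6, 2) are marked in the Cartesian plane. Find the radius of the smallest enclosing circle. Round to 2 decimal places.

The minimum enclosing circle of a finite set is fixed by two of the points (as a diameter) or three (as a circumcircle).
The farthest pair is A–B with squared distance 320. The circle on this segment as diameter has centre (1, 1) and r² = 320/4 = 80.
Check C: distance² to centre = 61 ≤ 80, so it lies inside.
All remaining points lie in this disk, and no smaller disk contains both endpoints, so this is the minimum enclosing circle.
r = √80 ≈ 8.94.

8.94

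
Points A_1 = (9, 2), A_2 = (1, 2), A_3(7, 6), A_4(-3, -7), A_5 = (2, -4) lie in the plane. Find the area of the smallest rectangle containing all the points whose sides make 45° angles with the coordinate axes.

In coordinates u = x + y, v = x − y the rectangle is axis-aligned; the map (x,y)→(u,v) scales areas by 2.
u-values: 11, 3, 13, -10, -2; range = 13 − (-10) = 23.
v-values: 7, -1, 1, 4, 6; range = 7 − (-1) = 8.
Area = (23 × 8) / 2 = 92.

92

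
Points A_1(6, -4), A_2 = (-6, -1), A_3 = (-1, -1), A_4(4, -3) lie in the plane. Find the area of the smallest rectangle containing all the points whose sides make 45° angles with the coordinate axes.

67.5

In coordinates u = x + y, v = x − y the rectangle is axis-aligned; the map (x,y)→(u,v) scales areas by 2.
u-values: 2, -7, -2, 1; range = 2 − (-7) = 9.
v-values: 10, -5, 0, 7; range = 10 − (-5) = 15.
Area = (9 × 15) / 2 = 67.5.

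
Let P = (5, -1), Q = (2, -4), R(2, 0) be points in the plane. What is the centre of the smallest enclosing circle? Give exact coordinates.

(3, -2)

Side lengths²: PQ² = 18, PR² = 10, QR² = 16.
Since PQ² = 18 < 16 + 10 = 26, the triangle is acute, so the smallest enclosing circle is the circumcircle.
Circumcentre = (3, -2), r² = 5.
Centre = (3, -2).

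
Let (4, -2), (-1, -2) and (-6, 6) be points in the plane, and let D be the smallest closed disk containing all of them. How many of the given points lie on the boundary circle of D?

Call the three points A, B, C in the order given.
Side lengths²: AB² = 25, AC² = 164, BC² = 89.
Since AC² = 164 ≥ 89 + 25 = 114, the angle opposite AC is not acute, so the smallest enclosing circle has AC as diameter.
Centre = midpoint of AC = (-1, 2), r² = 164/4 = 41.
The points at distance exactly r from the centre are (4, -2), (-6, 6) — 2 points.

2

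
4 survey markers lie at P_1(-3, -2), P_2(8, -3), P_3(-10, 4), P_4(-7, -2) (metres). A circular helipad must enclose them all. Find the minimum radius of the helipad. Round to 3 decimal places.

By Welzl's lemma the MEC is supported by two points (diametrically opposite) or three points (on a circumcircle).
The farthest pair is P_2–P_3 with squared distance 373. The circle on this segment as diameter has centre (-1, 0.5) and r² = 373/4 = 93.25.
Check P_1: distance² to centre = 10.25 ≤ 93.25, so it lies inside.
All remaining points lie in this disk, and no smaller disk contains both endpoints, so this is the minimum enclosing circle.
r = √(93.25) ≈ 9.657.

9.657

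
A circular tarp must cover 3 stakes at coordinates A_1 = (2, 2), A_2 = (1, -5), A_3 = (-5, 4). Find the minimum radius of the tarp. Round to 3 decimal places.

5.408

Side lengths²: A_1A_2² = 50, A_1A_3² = 53, A_2A_3² = 117.
Since A_2A_3² = 117 ≥ 53 + 50 = 103, the angle opposite A_2A_3 is not acute, so the smallest enclosing circle has A_2A_3 as diameter.
Centre = midpoint of A_2A_3 = (-2, -0.5), r² = 117/4 = 29.25.
r = √(29.25) ≈ 5.408.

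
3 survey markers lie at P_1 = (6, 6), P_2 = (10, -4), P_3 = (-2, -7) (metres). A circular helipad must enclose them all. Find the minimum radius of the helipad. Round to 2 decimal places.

7.70

Side lengths²: P_1P_2² = 116, P_1P_3² = 233, P_2P_3² = 153.
Since P_1P_3² = 233 < 153 + 116 = 269, the triangle is acute, so the smallest enclosing circle is the circumcircle.
Circumcentre = (127/44, -23/22), r² = 114869/1936.
r = √(114869/1936) ≈ 7.70.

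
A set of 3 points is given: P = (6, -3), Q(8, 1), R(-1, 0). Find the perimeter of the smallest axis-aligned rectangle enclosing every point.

Width = max x − min x = 8 − (-1) = 9.
Height = max y − min y = 1 − (-3) = 4.
Perimeter = 2(9 + 4) = 26.

26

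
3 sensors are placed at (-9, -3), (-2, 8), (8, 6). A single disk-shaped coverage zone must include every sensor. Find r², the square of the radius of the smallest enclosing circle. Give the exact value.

Call the three points A, B, C in the order given.
Side lengths²: AB² = 170, AC² = 370, BC² = 104.
Since AC² = 370 ≥ 170 + 104 = 274, the angle opposite AC is not acute, so the smallest enclosing circle has AC as diameter.
Centre = midpoint of AC = (-0.5, 1.5), r² = 370/4 = 92.5.

92.5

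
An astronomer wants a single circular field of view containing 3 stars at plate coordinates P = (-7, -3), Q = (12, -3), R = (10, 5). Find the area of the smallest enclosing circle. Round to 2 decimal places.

Side lengths²: PQ² = 361, PR² = 353, QR² = 68.
Since PQ² = 361 < 353 + 68 = 421, the triangle is acute, so the smallest enclosing circle is the circumcircle.
Circumcentre = (2.5, -1.125), r² = 93.765625.
Area = π·r² = π·93.765625 ≈ 294.57.

294.57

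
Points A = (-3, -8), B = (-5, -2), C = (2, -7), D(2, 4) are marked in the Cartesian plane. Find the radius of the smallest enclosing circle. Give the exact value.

The minimum enclosing circle of a finite set is fixed by two of the points (as a diameter) or three (as a circumcircle).
The farthest pair is A–D with squared distance 169. The circle on this segment as diameter has centre (-0.5, -2) and r² = 169/4 = 42.25.
Check B: distance² to centre = 20.25 ≤ 42.25, so it lies inside.
All remaining points lie in this disk, and no smaller disk contains both endpoints, so this is the minimum enclosing circle.
r = √(42.25) = 6.5.

6.5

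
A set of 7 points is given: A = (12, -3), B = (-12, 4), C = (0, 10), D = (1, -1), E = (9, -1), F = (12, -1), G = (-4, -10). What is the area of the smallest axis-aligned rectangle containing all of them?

x ranges over [-12, 12], width 24.
y ranges over [-10, 10], height 20.
Area = 24 × 20 = 480.

480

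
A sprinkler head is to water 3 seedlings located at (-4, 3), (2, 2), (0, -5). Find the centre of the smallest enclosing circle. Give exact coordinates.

(-17/11, -17/22)

Call the three points A, B, C in the order given.
Side lengths²: AB² = 37, AC² = 80, BC² = 53.
Since AC² = 80 < 53 + 37 = 90, the triangle is acute, so the smallest enclosing circle is the circumcircle.
Circumcentre = (-17/11, -17/22), r² = 9805/484.
Centre = (-17/11, -17/22).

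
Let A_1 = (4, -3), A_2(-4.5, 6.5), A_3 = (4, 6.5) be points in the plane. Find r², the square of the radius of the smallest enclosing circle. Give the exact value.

40.625

Side lengths²: A_1A_2² = 162.5, A_1A_3² = 90.25, A_2A_3² = 72.25.
Since A_1A_2² = 162.5 ≥ 90.25 + 72.25 = 162.5, the angle opposite A_1A_2 is not acute, so the smallest enclosing circle has A_1A_2 as diameter.
Centre = midpoint of A_1A_2 = (-0.25, 1.75), r² = 162.5/4 = 40.625.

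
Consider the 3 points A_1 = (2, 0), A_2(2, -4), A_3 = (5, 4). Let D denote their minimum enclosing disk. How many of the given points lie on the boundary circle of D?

2

Side lengths²: A_1A_2² = 16, A_1A_3² = 25, A_2A_3² = 73.
Since A_2A_3² = 73 ≥ 25 + 16 = 41, the angle opposite A_2A_3 is not acute, so the smallest enclosing circle has A_2A_3 as diameter.
Centre = midpoint of A_2A_3 = (3.5, 0), r² = 73/4 = 18.25.
The points at distance exactly r from the centre are A_2, A_3 — 2 points.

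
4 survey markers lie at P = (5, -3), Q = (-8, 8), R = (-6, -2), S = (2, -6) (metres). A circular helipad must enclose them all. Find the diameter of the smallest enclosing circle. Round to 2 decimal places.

17.26

By Welzl's lemma the MEC is supported by two points (diametrically opposite) or three points (on a circumcircle).
The minimum enclosing circle is determined by three boundary points: P, Q, S.
Their circumcentre is (-29/12, 17/12) with r² = 5365/72.
The farthest remaining point R is at distance² 1765/72 ≤ 5365/72.
Diameter = 2r = 2√(5365/72) ≈ 17.26.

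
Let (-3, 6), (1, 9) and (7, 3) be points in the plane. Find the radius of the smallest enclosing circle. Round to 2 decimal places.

Call the three points A, B, C in the order given.
Side lengths²: AB² = 25, AC² = 109, BC² = 72.
Since AC² = 109 ≥ 72 + 25 = 97, the angle opposite AC is not acute, so the smallest enclosing circle has AC as diameter.
Centre = midpoint of AC = (2, 4.5), r² = 109/4 = 27.25.
r = √(27.25) ≈ 5.22.

5.22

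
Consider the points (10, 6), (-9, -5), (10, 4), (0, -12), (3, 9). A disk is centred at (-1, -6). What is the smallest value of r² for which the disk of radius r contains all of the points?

265

The required radius is the distance from (-1, -6) to the farthest point.
Squared distances: 265, 65, 221, 37, 241.
Maximum is 265, attained at (10, 6).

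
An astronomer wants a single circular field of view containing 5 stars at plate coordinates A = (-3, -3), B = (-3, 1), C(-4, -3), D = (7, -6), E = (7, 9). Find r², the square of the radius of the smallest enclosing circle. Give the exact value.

The minimum enclosing circle is determined by three boundary points: C, D, E.
Their circumcentre is (69/22, 1.5) with r² = 17225/242.
The farthest remaining point A is at distance² 14013/242 ≤ 17225/242.

17225/242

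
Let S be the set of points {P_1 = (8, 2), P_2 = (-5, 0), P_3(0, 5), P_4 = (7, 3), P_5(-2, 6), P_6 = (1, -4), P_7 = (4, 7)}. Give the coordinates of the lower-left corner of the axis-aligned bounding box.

(-5, -4)

x-range [-5, 8], y-range [-4, 7].
The lower-left corner is (-5, -4).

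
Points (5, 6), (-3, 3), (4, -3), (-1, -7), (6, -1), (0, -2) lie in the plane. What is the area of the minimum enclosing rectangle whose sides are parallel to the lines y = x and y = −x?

123.5

In coordinates u = x + y, v = x − y the rectangle is axis-aligned; the map (x,y)→(u,v) scales areas by 2.
u-values: 11, 0, 1, -8, 5, -2; range = 11 − (-8) = 19.
v-values: -1, -6, 7, 6, 7, 2; range = 7 − (-6) = 13.
Area = (19 × 13) / 2 = 123.5.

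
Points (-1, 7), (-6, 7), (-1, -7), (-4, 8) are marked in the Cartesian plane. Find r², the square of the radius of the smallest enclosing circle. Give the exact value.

By Welzl's lemma the MEC is supported by two points (diametrically opposite) or three points (on a circumcircle).
The farthest pair is (-1, -7)–(-4, 8) with squared distance 234. The circle on this segment as diameter has centre (-2.5, 0.5) and r² = 234/4 = 58.5.
Check (-1, 7): distance² to centre = 44.5 ≤ 58.5, so it lies inside.
All remaining points lie in this disk, and no smaller disk contains both endpoints, so this is the minimum enclosing circle.

58.5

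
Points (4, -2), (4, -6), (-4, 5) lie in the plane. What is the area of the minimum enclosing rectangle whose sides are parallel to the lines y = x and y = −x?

38

In coordinates u = x + y, v = x − y the rectangle is axis-aligned; the map (x,y)→(u,v) scales areas by 2.
u-values: 2, -2, 1; range = 2 − (-2) = 4.
v-values: 6, 10, -9; range = 10 − (-9) = 19.
Area = (4 × 19) / 2 = 38.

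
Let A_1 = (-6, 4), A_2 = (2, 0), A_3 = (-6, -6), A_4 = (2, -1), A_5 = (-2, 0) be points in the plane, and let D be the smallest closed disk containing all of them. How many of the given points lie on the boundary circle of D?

3

The minimum enclosing circle of a finite set is fixed by two of the points (as a diameter) or three (as a circumcircle).
The minimum enclosing circle is determined by three boundary points: A_1, A_2, A_3.
Their circumcentre is (-3.5, -1) with r² = 31.25.
The farthest remaining point A_4 is at distance² 30.25 ≤ 31.25.
The points at distance exactly r from the centre are A_1, A_2, A_3 — 3 points.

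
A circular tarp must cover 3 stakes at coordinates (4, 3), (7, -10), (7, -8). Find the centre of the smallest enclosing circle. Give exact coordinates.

Call the three points A, B, C in the order given.
Side lengths²: AB² = 178, AC² = 130, BC² = 4.
Since AB² = 178 ≥ 130 + 4 = 134, the angle opposite AB is not acute, so the smallest enclosing circle has AB as diameter.
Centre = midpoint of AB = (5.5, -3.5), r² = 178/4 = 44.5.
Centre = (5.5, -3.5).

(5.5, -3.5)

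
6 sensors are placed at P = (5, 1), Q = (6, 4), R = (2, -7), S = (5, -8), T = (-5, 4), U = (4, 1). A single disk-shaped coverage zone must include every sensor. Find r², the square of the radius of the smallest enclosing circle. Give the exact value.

A smallest enclosing disk is always determined by at most three of the input points on its boundary.
The minimum enclosing circle is determined by three boundary points: Q, S, T.
Their circumcentre is (0.5, -19/12) with r² = 8845/144.
The farthest remaining point R is at distance² 4549/144 ≤ 8845/144.

8845/144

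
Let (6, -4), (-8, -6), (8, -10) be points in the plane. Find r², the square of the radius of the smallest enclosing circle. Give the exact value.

68

Call the three points A, B, C in the order given.
Side lengths²: AB² = 200, AC² = 40, BC² = 272.
Since BC² = 272 ≥ 200 + 40 = 240, the angle opposite BC is not acute, so the smallest enclosing circle has BC as diameter.
Centre = midpoint of BC = (0, -8), r² = 272/4 = 68.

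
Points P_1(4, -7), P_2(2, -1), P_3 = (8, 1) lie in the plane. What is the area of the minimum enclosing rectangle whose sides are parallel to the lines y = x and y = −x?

In coordinates u = x + y, v = x − y the rectangle is axis-aligned; the map (x,y)→(u,v) scales areas by 2.
u-values: -3, 1, 9; range = 9 − (-3) = 12.
v-values: 11, 3, 7; range = 11 − 3 = 8.
Area = (12 × 8) / 2 = 48.

48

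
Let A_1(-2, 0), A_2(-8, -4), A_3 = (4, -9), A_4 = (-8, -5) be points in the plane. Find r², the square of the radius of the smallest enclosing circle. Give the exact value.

A smallest enclosing disk is always determined by at most three of the input points on its boundary.
The farthest pair is A_2–A_3 with squared distance 169. The circle on this segment as diameter has centre (-2, -6.5) and r² = 169/4 = 42.25.
Check A_1: distance² to centre = 42.25 ≤ 42.25, so it lies inside.
All remaining points lie in this disk, and no smaller disk contains both endpoints, so this is the minimum enclosing circle.

42.25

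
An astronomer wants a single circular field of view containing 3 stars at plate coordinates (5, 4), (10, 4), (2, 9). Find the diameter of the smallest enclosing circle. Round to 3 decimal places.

Call the three points A, B, C in the order given.
Side lengths²: AB² = 25, AC² = 34, BC² = 89.
Since BC² = 89 ≥ 34 + 25 = 59, the angle opposite BC is not acute, so the smallest enclosing circle has BC as diameter.
Centre = midpoint of BC = (6, 6.5), r² = 89/4 = 22.25.
Diameter = 2r = 2√(22.25) ≈ 9.434.

9.434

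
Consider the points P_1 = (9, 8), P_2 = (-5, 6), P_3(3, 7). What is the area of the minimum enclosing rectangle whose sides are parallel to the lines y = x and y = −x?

In coordinates u = x + y, v = x − y the rectangle is axis-aligned; the map (x,y)→(u,v) scales areas by 2.
u-values: 17, 1, 10; range = 17 − 1 = 16.
v-values: 1, -11, -4; range = 1 − (-11) = 12.
Area = (16 × 12) / 2 = 96.

96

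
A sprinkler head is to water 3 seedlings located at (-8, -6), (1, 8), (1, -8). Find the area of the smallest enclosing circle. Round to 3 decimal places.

Call the three points A, B, C in the order given.
Side lengths²: AB² = 277, AC² = 85, BC² = 256.
Since AB² = 277 < 256 + 85 = 341, the triangle is acute, so the smallest enclosing circle is the circumcircle.
Circumcentre = (-35/18, 0), r² = 23545/324.
Area = π·r² = π·23545/324 ≈ 228.299.

228.299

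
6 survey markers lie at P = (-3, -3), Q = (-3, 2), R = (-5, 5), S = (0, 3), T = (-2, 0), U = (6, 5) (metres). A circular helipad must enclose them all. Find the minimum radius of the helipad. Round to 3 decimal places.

6.206

The minimum enclosing circle is determined by three boundary points: P, R, U.
Their circumcentre is (0.5, 2.125) with r² = 38.515625.
The farthest remaining point Q is at distance² 12.265625 ≤ 38.515625.
r = √(38.515625) ≈ 6.206.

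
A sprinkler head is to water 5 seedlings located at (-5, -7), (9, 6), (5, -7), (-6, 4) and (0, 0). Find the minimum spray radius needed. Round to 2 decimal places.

9.55

A smallest enclosing disk is always determined by at most three of the input points on its boundary.
The farthest pair is (-5, -7)–(9, 6) with squared distance 365. The circle on this segment as diameter has centre (2, -0.5) and r² = 365/4 = 91.25.
Check (5, -7): distance² to centre = 51.25 ≤ 91.25, so it lies inside.
All remaining points lie in this disk, and no smaller disk contains both endpoints, so this is the minimum enclosing circle.
r = √(91.25) ≈ 9.55.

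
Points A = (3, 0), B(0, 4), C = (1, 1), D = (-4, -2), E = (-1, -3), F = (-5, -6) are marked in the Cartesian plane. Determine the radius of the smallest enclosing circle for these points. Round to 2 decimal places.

A smallest enclosing disk is always determined by at most three of the input points on its boundary.
The farthest pair is B–F with squared distance 125. The circle on this segment as diameter has centre (-2.5, -1) and r² = 125/4 = 31.25.
Check A: distance² to centre = 31.25 ≤ 31.25, so it lies inside.
All remaining points lie in this disk, and no smaller disk contains both endpoints, so this is the minimum enclosing circle.
r = √(31.25) ≈ 5.59.

5.59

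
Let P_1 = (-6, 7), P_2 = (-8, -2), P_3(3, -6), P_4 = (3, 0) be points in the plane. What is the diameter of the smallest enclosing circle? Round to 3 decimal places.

15.811

The farthest pair is P_1–P_3 with squared distance 250. The circle on this segment as diameter has centre (-1.5, 0.5) and r² = 250/4 = 62.5.
Check P_2: distance² to centre = 48.5 ≤ 62.5, so it lies inside.
All remaining points lie in this disk, and no smaller disk contains both endpoints, so this is the minimum enclosing circle.
Diameter = 2r = 2√(62.5) ≈ 15.811.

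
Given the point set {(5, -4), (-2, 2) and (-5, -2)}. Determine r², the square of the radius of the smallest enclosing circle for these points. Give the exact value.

Call the three points A, B, C in the order given.
Side lengths²: AB² = 85, AC² = 104, BC² = 25.
Since AC² = 104 < 85 + 25 = 110, the triangle is acute, so the smallest enclosing circle is the circumcircle.
Circumcentre = (3/46, -123/46), r² = 27625/1058.

27625/1058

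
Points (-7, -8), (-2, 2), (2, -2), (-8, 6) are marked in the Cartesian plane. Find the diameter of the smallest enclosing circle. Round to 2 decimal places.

By Welzl's lemma the MEC is supported by two points (diametrically opposite) or three points (on a circumcircle).
The minimum enclosing circle is determined by three boundary points: (-7, -8), (2, -2), (-8, 6).
Their circumcentre is (-58/11, -37/44) with r² = 105001/1936.
The farthest remaining point (-2, 2) is at distance² 36361/1936 ≤ 105001/1936.
Diameter = 2r = 2√(105001/1936) ≈ 14.73.

14.73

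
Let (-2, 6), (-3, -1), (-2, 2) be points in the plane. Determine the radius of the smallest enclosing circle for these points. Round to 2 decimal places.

3.54

Call the three points A, B, C in the order given.
Side lengths²: AB² = 50, AC² = 16, BC² = 10.
Since AB² = 50 ≥ 16 + 10 = 26, the angle opposite AB is not acute, so the smallest enclosing circle has AB as diameter.
Centre = midpoint of AB = (-2.5, 2.5), r² = 50/4 = 12.5.
r = √(12.5) ≈ 3.54.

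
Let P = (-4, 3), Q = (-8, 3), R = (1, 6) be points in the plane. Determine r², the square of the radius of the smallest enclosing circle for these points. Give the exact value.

Side lengths²: PQ² = 16, PR² = 34, QR² = 90.
Since QR² = 90 ≥ 34 + 16 = 50, the angle opposite QR is not acute, so the smallest enclosing circle has QR as diameter.
Centre = midpoint of QR = (-3.5, 4.5), r² = 90/4 = 22.5.

22.5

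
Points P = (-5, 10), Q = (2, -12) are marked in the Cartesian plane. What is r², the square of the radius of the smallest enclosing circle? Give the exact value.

The smallest circle enclosing two points has them as diameter endpoints.
Centre = midpoint = (-1.5, -1); r² = |PQ|²/4 = 533/4 = 133.25.

133.25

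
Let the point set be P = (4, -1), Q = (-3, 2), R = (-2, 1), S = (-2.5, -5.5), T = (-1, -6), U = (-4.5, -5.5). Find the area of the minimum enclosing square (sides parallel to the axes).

The bounding box has width 8.5 and height 8.
An axis-aligned square enclosing the set must have side ≥ max(width, height).
So the minimum side is max(8.5, 8) = 8.5.
Area = 8.5² = 72.25.

72.25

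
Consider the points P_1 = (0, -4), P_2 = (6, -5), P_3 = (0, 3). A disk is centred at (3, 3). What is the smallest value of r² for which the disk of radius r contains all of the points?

73

The required radius is the distance from (3, 3) to the farthest point.
Squared distances: 58, 73, 9.
Maximum is 73, attained at P_2.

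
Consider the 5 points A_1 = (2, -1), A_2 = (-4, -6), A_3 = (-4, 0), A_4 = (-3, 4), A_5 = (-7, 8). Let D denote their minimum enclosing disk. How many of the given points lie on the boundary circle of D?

The minimum enclosing circle of a finite set is fixed by two of the points (as a diameter) or three (as a circumcircle).
The minimum enclosing circle is determined by three boundary points: A_1, A_2, A_5.
Their circumcentre is (-107/22, 25/22) with r² = 12505/242.
The farthest remaining point A_4 is at distance² 2825/242 ≤ 12505/242.
The points at distance exactly r from the centre are A_1, A_2, A_5 — 3 points.

3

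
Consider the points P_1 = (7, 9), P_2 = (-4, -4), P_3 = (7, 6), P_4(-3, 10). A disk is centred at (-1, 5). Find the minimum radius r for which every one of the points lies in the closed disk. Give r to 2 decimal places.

9.49

The required radius is the distance from (-1, 5) to the farthest point.
Squared distances: 80, 90, 65, 29.
Maximum is 90, attained at P_2.
r = √90 ≈ 9.49.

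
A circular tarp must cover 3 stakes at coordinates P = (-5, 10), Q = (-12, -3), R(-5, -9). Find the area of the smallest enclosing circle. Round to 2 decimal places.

Side lengths²: PQ² = 218, PR² = 361, QR² = 85.
Since PR² = 361 ≥ 218 + 85 = 303, the angle opposite PR is not acute, so the smallest enclosing circle has PR as diameter.
Centre = midpoint of PR = (-5, 0.5), r² = 361/4 = 90.25.
Area = π·r² = π·90.25 ≈ 283.53.

283.53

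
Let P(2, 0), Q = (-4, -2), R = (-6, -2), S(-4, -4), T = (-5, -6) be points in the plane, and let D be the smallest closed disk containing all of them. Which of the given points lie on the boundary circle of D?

P, R, T

A smallest enclosing disk is always determined by at most three of the input points on its boundary.
The farthest pair is P–T with squared distance 85. The circle on this segment as diameter has centre (-1.5, -3) and r² = 85/4 = 21.25.
Check Q: distance² to centre = 7.25 ≤ 21.25, so it lies inside.
All remaining points lie in this disk, and no smaller disk contains both endpoints, so this is the minimum enclosing circle.
The points at distance exactly r from the centre are P, R, T — 3 points.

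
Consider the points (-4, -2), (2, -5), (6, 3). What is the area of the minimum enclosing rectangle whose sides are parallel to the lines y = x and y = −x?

In coordinates u = x + y, v = x − y the rectangle is axis-aligned; the map (x,y)→(u,v) scales areas by 2.
u-values: -6, -3, 9; range = 9 − (-6) = 15.
v-values: -2, 7, 3; range = 7 − (-2) = 9.
Area = (15 × 9) / 2 = 67.5.

67.5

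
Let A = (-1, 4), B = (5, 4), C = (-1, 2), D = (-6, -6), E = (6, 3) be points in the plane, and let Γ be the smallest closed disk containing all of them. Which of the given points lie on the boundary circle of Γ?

By Welzl's lemma the MEC is supported by two points (diametrically opposite) or three points (on a circumcircle).
The farthest pair is D–E with squared distance 225. The circle on this segment as diameter has centre (0, -1.5) and r² = 225/4 = 56.25.
Check A: distance² to centre = 31.25 ≤ 56.25, so it lies inside.
All remaining points lie in this disk, and no smaller disk contains both endpoints, so this is the minimum enclosing circle.
The points at distance exactly r from the centre are D, E — 2 points.

D, E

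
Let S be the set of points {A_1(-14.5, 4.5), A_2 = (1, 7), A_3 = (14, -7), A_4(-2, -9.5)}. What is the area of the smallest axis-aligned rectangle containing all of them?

x ranges over [-14.5, 14], width 28.5.
y ranges over [-9.5, 7], height 16.5.
Area = 28.5 × 16.5 = 470.25.

470.25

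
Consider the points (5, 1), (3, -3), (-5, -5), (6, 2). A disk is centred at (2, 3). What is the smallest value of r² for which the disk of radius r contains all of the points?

The required radius is the distance from (2, 3) to the farthest point.
Squared distances: 13, 37, 113, 17.
Maximum is 113, attained at (-5, -5).

113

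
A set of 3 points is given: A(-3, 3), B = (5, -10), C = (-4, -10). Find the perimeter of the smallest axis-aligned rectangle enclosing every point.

44

Width = max x − min x = 5 − (-4) = 9.
Height = max y − min y = 3 − (-10) = 13.
Perimeter = 2(9 + 13) = 44.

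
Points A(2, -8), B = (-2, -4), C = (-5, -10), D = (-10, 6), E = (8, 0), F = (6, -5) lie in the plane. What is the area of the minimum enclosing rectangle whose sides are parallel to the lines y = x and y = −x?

310.5

In coordinates u = x + y, v = x − y the rectangle is axis-aligned; the map (x,y)→(u,v) scales areas by 2.
u-values: -6, -6, -15, -4, 8, 1; range = 8 − (-15) = 23.
v-values: 10, 2, 5, -16, 8, 11; range = 11 − (-16) = 27.
Area = (23 × 27) / 2 = 310.5.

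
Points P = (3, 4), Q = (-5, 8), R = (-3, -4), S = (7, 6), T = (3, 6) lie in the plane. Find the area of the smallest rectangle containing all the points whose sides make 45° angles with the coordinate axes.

140

In coordinates u = x + y, v = x − y the rectangle is axis-aligned; the map (x,y)→(u,v) scales areas by 2.
u-values: 7, 3, -7, 13, 9; range = 13 − (-7) = 20.
v-values: -1, -13, 1, 1, -3; range = 1 − (-13) = 14.
Area = (20 × 14) / 2 = 140.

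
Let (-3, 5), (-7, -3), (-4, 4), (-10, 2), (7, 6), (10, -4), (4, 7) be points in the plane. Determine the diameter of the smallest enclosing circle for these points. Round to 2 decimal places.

20.88

By Welzl's lemma the MEC is supported by two points (diametrically opposite) or three points (on a circumcircle).
The farthest pair is (-10, 2)–(10, -4) with squared distance 436. The circle on this segment as diameter has centre (0, -1) and r² = 436/4 = 109.
Check (-3, 5): distance² to centre = 45 ≤ 109, so it lies inside.
All remaining points lie in this disk, and no smaller disk contains both endpoints, so this is the minimum enclosing circle.
Diameter = 2r = 2√109 ≈ 20.88.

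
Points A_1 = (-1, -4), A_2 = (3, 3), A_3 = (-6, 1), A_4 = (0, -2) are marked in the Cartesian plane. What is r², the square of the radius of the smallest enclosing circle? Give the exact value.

5525/242

The minimum enclosing circle of a finite set is fixed by two of the points (as a diameter) or three (as a circumcircle).
The minimum enclosing circle is determined by three boundary points: A_1, A_2, A_3.
Their circumcentre is (-27/22, 17/22) with r² = 5525/242.
The farthest remaining point A_4 is at distance² 2225/242 ≤ 5525/242.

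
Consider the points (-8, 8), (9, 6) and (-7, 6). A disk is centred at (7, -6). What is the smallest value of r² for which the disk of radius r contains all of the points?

421

The required radius is the distance from (7, -6) to the farthest point.
Squared distances: 421, 148, 340.
Maximum is 421, attained at (-8, 8).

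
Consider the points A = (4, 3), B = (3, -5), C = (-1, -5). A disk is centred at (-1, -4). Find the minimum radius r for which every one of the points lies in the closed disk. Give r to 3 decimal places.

The required radius is the distance from (-1, -4) to the farthest point.
Squared distances: 74, 17, 1.
Maximum is 74, attained at A.
r = √74 ≈ 8.602.

8.602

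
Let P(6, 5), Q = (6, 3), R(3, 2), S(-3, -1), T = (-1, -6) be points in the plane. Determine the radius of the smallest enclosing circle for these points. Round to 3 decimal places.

The farthest pair is P–T with squared distance 170. The circle on this segment as diameter has centre (2.5, -0.5) and r² = 170/4 = 42.5.
Check Q: distance² to centre = 24.5 ≤ 42.5, so it lies inside.
All remaining points lie in this disk, and no smaller disk contains both endpoints, so this is the minimum enclosing circle.
r = √(42.5) ≈ 6.519.

6.519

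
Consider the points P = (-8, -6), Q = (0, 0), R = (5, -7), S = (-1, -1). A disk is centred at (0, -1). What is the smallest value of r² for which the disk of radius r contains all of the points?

89

The required radius is the distance from (0, -1) to the farthest point.
Squared distances: 89, 1, 61, 1.
Maximum is 89, attained at P.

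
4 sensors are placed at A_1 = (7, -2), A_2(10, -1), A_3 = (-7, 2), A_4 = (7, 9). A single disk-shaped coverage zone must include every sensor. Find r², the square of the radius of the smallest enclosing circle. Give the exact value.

The minimum enclosing circle is determined by three boundary points: A_2, A_3, A_4.
Their circumcentre is (81/46, 91/46) with r² = 81205/1058.
The farthest remaining point A_1 is at distance² 45785/1058 ≤ 81205/1058.

81205/1058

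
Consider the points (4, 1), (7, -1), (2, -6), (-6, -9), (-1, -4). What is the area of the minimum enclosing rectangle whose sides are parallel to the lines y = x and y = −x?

In coordinates u = x + y, v = x − y the rectangle is axis-aligned; the map (x,y)→(u,v) scales areas by 2.
u-values: 5, 6, -4, -15, -5; range = 6 − (-15) = 21.
v-values: 3, 8, 8, 3, 3; range = 8 − 3 = 5.
Area = (21 × 5) / 2 = 52.5.

52.5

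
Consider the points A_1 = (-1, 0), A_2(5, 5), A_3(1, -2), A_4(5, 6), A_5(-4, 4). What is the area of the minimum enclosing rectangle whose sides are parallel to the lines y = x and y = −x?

66

In coordinates u = x + y, v = x − y the rectangle is axis-aligned; the map (x,y)→(u,v) scales areas by 2.
u-values: -1, 10, -1, 11, 0; range = 11 − (-1) = 12.
v-values: -1, 0, 3, -1, -8; range = 3 − (-8) = 11.
Area = (12 × 11) / 2 = 66.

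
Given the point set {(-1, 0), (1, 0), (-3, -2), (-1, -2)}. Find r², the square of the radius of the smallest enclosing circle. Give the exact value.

By Welzl's lemma the MEC is supported by two points (diametrically opposite) or three points (on a circumcircle).
The farthest pair is (1, 0)–(-3, -2) with squared distance 20. The circle on this segment as diameter has centre (-1, -1) and r² = 20/4 = 5.
Check (-1, 0): distance² to centre = 1 ≤ 5, so it lies inside.
All remaining points lie in this disk, and no smaller disk contains both endpoints, so this is the minimum enclosing circle.

5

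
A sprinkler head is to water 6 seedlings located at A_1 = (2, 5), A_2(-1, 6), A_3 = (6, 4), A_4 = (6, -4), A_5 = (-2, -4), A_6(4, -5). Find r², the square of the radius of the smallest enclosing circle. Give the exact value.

37.6225

By Welzl's lemma the MEC is supported by two points (diametrically opposite) or three points (on a circumcircle).
The minimum enclosing circle is determined by three boundary points: A_2, A_4, A_5.
Their circumcentre is (2, 0.65) with r² = 37.6225.
The farthest remaining point A_6 is at distance² 35.9225 ≤ 37.6225.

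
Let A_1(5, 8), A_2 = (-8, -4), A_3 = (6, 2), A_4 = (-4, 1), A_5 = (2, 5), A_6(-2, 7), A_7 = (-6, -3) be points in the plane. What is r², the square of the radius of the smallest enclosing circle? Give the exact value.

78.25

A smallest enclosing disk is always determined by at most three of the input points on its boundary.
The farthest pair is A_1–A_2 with squared distance 313. The circle on this segment as diameter has centre (-1.5, 2) and r² = 313/4 = 78.25.
Check A_3: distance² to centre = 56.25 ≤ 78.25, so it lies inside.
All remaining points lie in this disk, and no smaller disk contains both endpoints, so this is the minimum enclosing circle.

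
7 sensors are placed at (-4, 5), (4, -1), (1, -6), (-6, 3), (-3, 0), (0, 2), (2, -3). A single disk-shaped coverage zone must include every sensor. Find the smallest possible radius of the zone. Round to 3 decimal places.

6.042

By Welzl's lemma the MEC is supported by two points (diametrically opposite) or three points (on a circumcircle).
The farthest pair is (-4, 5)–(1, -6) with squared distance 146. The circle on this segment as diameter has centre (-1.5, -0.5) and r² = 146/4 = 36.5.
Check (4, -1): distance² to centre = 30.5 ≤ 36.5, so it lies inside.
All remaining points lie in this disk, and no smaller disk contains both endpoints, so this is the minimum enclosing circle.
r = √(36.5) ≈ 6.042.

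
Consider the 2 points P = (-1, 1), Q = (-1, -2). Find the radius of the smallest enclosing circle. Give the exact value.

1.5

The smallest circle enclosing two points has them as diameter endpoints.
Centre = midpoint = (-1, -0.5); r² = |PQ|²/4 = 9/4 = 2.25.
r = √(2.25) = 1.5.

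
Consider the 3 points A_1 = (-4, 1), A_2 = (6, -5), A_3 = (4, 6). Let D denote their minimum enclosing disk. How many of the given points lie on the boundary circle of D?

3

Side lengths²: A_1A_2² = 136, A_1A_3² = 89, A_2A_3² = 125.
Since A_1A_2² = 136 < 125 + 89 = 214, the triangle is acute, so the smallest enclosing circle is the circumcircle.
Circumcentre = (215/98, -1/98), r² = 189125/4802.
The points at distance exactly r from the centre are A_1, A_2, A_3 — 3 points.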